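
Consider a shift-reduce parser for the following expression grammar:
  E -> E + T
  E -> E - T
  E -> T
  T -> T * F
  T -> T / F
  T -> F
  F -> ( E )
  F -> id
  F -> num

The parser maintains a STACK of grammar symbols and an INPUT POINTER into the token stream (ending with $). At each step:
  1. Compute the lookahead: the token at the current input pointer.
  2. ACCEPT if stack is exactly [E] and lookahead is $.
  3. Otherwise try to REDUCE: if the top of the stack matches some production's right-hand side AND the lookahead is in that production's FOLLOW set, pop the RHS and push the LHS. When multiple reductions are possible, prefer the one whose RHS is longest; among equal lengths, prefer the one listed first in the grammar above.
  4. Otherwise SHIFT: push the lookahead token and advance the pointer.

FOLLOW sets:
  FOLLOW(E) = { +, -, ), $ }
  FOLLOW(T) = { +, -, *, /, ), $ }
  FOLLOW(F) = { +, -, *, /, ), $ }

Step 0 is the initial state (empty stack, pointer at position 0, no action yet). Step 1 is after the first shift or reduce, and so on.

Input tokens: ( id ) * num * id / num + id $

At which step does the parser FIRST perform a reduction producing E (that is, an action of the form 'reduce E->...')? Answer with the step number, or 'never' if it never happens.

Answer: 5

Derivation:
Step 1: shift (. Stack=[(] ptr=1 lookahead=id remaining=[id ) * num * id / num + id $]
Step 2: shift id. Stack=[( id] ptr=2 lookahead=) remaining=[) * num * id / num + id $]
Step 3: reduce F->id. Stack=[( F] ptr=2 lookahead=) remaining=[) * num * id / num + id $]
Step 4: reduce T->F. Stack=[( T] ptr=2 lookahead=) remaining=[) * num * id / num + id $]
Step 5: reduce E->T. Stack=[( E] ptr=2 lookahead=) remaining=[) * num * id / num + id $]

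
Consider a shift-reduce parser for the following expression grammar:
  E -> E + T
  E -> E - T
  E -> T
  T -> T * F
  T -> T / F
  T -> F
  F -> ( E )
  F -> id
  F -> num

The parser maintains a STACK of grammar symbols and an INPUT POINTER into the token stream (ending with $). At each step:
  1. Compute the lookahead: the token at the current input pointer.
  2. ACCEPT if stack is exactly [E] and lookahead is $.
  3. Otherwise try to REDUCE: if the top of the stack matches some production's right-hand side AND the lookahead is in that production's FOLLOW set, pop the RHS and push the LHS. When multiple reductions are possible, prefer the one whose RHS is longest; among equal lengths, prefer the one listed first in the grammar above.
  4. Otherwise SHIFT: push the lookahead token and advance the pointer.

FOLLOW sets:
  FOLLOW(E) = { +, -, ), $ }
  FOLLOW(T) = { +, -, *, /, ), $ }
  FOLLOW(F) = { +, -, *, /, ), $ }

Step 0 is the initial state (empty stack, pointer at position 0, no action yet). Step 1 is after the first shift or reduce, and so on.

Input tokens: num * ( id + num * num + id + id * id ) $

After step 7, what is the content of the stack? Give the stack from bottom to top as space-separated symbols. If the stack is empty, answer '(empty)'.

Step 1: shift num. Stack=[num] ptr=1 lookahead=* remaining=[* ( id + num * num + id + id * id ) $]
Step 2: reduce F->num. Stack=[F] ptr=1 lookahead=* remaining=[* ( id + num * num + id + id * id ) $]
Step 3: reduce T->F. Stack=[T] ptr=1 lookahead=* remaining=[* ( id + num * num + id + id * id ) $]
Step 4: shift *. Stack=[T *] ptr=2 lookahead=( remaining=[( id + num * num + id + id * id ) $]
Step 5: shift (. Stack=[T * (] ptr=3 lookahead=id remaining=[id + num * num + id + id * id ) $]
Step 6: shift id. Stack=[T * ( id] ptr=4 lookahead=+ remaining=[+ num * num + id + id * id ) $]
Step 7: reduce F->id. Stack=[T * ( F] ptr=4 lookahead=+ remaining=[+ num * num + id + id * id ) $]

Answer: T * ( F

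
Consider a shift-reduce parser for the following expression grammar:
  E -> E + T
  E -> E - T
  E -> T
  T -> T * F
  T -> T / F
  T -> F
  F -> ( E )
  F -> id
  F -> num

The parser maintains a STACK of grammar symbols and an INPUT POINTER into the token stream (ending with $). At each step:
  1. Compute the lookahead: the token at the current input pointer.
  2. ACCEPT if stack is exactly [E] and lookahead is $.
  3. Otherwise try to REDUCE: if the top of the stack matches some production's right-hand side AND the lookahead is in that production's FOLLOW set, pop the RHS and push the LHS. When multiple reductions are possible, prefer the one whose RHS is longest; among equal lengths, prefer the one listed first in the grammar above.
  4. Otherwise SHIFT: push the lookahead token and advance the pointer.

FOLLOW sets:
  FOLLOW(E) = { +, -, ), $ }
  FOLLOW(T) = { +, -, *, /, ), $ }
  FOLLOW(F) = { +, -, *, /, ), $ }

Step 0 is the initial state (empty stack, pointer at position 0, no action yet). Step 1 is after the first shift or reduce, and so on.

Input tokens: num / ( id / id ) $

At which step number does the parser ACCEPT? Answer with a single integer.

Step 1: shift num. Stack=[num] ptr=1 lookahead=/ remaining=[/ ( id / id ) $]
Step 2: reduce F->num. Stack=[F] ptr=1 lookahead=/ remaining=[/ ( id / id ) $]
Step 3: reduce T->F. Stack=[T] ptr=1 lookahead=/ remaining=[/ ( id / id ) $]
Step 4: shift /. Stack=[T /] ptr=2 lookahead=( remaining=[( id / id ) $]
Step 5: shift (. Stack=[T / (] ptr=3 lookahead=id remaining=[id / id ) $]
Step 6: shift id. Stack=[T / ( id] ptr=4 lookahead=/ remaining=[/ id ) $]
Step 7: reduce F->id. Stack=[T / ( F] ptr=4 lookahead=/ remaining=[/ id ) $]
Step 8: reduce T->F. Stack=[T / ( T] ptr=4 lookahead=/ remaining=[/ id ) $]
Step 9: shift /. Stack=[T / ( T /] ptr=5 lookahead=id remaining=[id ) $]
Step 10: shift id. Stack=[T / ( T / id] ptr=6 lookahead=) remaining=[) $]
Step 11: reduce F->id. Stack=[T / ( T / F] ptr=6 lookahead=) remaining=[) $]
Step 12: reduce T->T / F. Stack=[T / ( T] ptr=6 lookahead=) remaining=[) $]
Step 13: reduce E->T. Stack=[T / ( E] ptr=6 lookahead=) remaining=[) $]
Step 14: shift ). Stack=[T / ( E )] ptr=7 lookahead=$ remaining=[$]
Step 15: reduce F->( E ). Stack=[T / F] ptr=7 lookahead=$ remaining=[$]
Step 16: reduce T->T / F. Stack=[T] ptr=7 lookahead=$ remaining=[$]
Step 17: reduce E->T. Stack=[E] ptr=7 lookahead=$ remaining=[$]
Step 18: accept. Stack=[E] ptr=7 lookahead=$ remaining=[$]

Answer: 18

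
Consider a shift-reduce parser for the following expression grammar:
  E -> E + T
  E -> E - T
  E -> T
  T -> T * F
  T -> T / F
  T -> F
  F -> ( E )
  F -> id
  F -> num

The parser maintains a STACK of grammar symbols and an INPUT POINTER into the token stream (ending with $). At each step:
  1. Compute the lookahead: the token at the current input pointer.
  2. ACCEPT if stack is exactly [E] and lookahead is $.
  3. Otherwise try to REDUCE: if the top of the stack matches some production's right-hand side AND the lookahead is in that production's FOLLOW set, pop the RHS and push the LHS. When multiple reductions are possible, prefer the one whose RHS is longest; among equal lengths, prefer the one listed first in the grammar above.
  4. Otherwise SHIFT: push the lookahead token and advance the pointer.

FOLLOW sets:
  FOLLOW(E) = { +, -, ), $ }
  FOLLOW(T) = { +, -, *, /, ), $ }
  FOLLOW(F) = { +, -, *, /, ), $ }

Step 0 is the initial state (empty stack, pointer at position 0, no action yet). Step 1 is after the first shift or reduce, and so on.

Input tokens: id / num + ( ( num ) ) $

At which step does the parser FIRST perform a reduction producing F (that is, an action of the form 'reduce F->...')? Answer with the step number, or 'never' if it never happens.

Answer: 2

Derivation:
Step 1: shift id. Stack=[id] ptr=1 lookahead=/ remaining=[/ num + ( ( num ) ) $]
Step 2: reduce F->id. Stack=[F] ptr=1 lookahead=/ remaining=[/ num + ( ( num ) ) $]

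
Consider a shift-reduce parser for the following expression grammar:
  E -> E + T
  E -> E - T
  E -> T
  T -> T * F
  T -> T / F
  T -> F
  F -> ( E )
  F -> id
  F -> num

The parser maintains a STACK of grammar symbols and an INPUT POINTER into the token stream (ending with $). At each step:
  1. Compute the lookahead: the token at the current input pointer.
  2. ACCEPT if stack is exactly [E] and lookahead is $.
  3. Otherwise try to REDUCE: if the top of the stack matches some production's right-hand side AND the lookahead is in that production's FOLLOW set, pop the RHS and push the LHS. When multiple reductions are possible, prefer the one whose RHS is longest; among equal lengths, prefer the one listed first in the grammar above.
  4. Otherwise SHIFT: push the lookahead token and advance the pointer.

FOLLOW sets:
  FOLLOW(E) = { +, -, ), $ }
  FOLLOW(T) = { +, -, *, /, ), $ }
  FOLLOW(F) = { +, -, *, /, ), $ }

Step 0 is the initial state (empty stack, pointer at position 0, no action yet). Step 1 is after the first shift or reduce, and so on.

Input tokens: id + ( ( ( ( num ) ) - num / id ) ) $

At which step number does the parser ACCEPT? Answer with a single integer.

Answer: 39

Derivation:
Step 1: shift id. Stack=[id] ptr=1 lookahead=+ remaining=[+ ( ( ( ( num ) ) - num / id ) ) $]
Step 2: reduce F->id. Stack=[F] ptr=1 lookahead=+ remaining=[+ ( ( ( ( num ) ) - num / id ) ) $]
Step 3: reduce T->F. Stack=[T] ptr=1 lookahead=+ remaining=[+ ( ( ( ( num ) ) - num / id ) ) $]
Step 4: reduce E->T. Stack=[E] ptr=1 lookahead=+ remaining=[+ ( ( ( ( num ) ) - num / id ) ) $]
Step 5: shift +. Stack=[E +] ptr=2 lookahead=( remaining=[( ( ( ( num ) ) - num / id ) ) $]
Step 6: shift (. Stack=[E + (] ptr=3 lookahead=( remaining=[( ( ( num ) ) - num / id ) ) $]
Step 7: shift (. Stack=[E + ( (] ptr=4 lookahead=( remaining=[( ( num ) ) - num / id ) ) $]
Step 8: shift (. Stack=[E + ( ( (] ptr=5 lookahead=( remaining=[( num ) ) - num / id ) ) $]
Step 9: shift (. Stack=[E + ( ( ( (] ptr=6 lookahead=num remaining=[num ) ) - num / id ) ) $]
Step 10: shift num. Stack=[E + ( ( ( ( num] ptr=7 lookahead=) remaining=[) ) - num / id ) ) $]
Step 11: reduce F->num. Stack=[E + ( ( ( ( F] ptr=7 lookahead=) remaining=[) ) - num / id ) ) $]
Step 12: reduce T->F. Stack=[E + ( ( ( ( T] ptr=7 lookahead=) remaining=[) ) - num / id ) ) $]
Step 13: reduce E->T. Stack=[E + ( ( ( ( E] ptr=7 lookahead=) remaining=[) ) - num / id ) ) $]
Step 14: shift ). Stack=[E + ( ( ( ( E )] ptr=8 lookahead=) remaining=[) - num / id ) ) $]
Step 15: reduce F->( E ). Stack=[E + ( ( ( F] ptr=8 lookahead=) remaining=[) - num / id ) ) $]
Step 16: reduce T->F. Stack=[E + ( ( ( T] ptr=8 lookahead=) remaining=[) - num / id ) ) $]
Step 17: reduce E->T. Stack=[E + ( ( ( E] ptr=8 lookahead=) remaining=[) - num / id ) ) $]
Step 18: shift ). Stack=[E + ( ( ( E )] ptr=9 lookahead=- remaining=[- num / id ) ) $]
Step 19: reduce F->( E ). Stack=[E + ( ( F] ptr=9 lookahead=- remaining=[- num / id ) ) $]
Step 20: reduce T->F. Stack=[E + ( ( T] ptr=9 lookahead=- remaining=[- num / id ) ) $]
Step 21: reduce E->T. Stack=[E + ( ( E] ptr=9 lookahead=- remaining=[- num / id ) ) $]
Step 22: shift -. Stack=[E + ( ( E -] ptr=10 lookahead=num remaining=[num / id ) ) $]
Step 23: shift num. Stack=[E + ( ( E - num] ptr=11 lookahead=/ remaining=[/ id ) ) $]
Step 24: reduce F->num. Stack=[E + ( ( E - F] ptr=11 lookahead=/ remaining=[/ id ) ) $]
Step 25: reduce T->F. Stack=[E + ( ( E - T] ptr=11 lookahead=/ remaining=[/ id ) ) $]
Step 26: shift /. Stack=[E + ( ( E - T /] ptr=12 lookahead=id remaining=[id ) ) $]
Step 27: shift id. Stack=[E + ( ( E - T / id] ptr=13 lookahead=) remaining=[) ) $]
Step 28: reduce F->id. Stack=[E + ( ( E - T / F] ptr=13 lookahead=) remaining=[) ) $]
Step 29: reduce T->T / F. Stack=[E + ( ( E - T] ptr=13 lookahead=) remaining=[) ) $]
Step 30: reduce E->E - T. Stack=[E + ( ( E] ptr=13 lookahead=) remaining=[) ) $]
Step 31: shift ). Stack=[E + ( ( E )] ptr=14 lookahead=) remaining=[) $]
Step 32: reduce F->( E ). Stack=[E + ( F] ptr=14 lookahead=) remaining=[) $]
Step 33: reduce T->F. Stack=[E + ( T] ptr=14 lookahead=) remaining=[) $]
Step 34: reduce E->T. Stack=[E + ( E] ptr=14 lookahead=) remaining=[) $]
Step 35: shift ). Stack=[E + ( E )] ptr=15 lookahead=$ remaining=[$]
Step 36: reduce F->( E ). Stack=[E + F] ptr=15 lookahead=$ remaining=[$]
Step 37: reduce T->F. Stack=[E + T] ptr=15 lookahead=$ remaining=[$]
Step 38: reduce E->E + T. Stack=[E] ptr=15 lookahead=$ remaining=[$]
Step 39: accept. Stack=[E] ptr=15 lookahead=$ remaining=[$]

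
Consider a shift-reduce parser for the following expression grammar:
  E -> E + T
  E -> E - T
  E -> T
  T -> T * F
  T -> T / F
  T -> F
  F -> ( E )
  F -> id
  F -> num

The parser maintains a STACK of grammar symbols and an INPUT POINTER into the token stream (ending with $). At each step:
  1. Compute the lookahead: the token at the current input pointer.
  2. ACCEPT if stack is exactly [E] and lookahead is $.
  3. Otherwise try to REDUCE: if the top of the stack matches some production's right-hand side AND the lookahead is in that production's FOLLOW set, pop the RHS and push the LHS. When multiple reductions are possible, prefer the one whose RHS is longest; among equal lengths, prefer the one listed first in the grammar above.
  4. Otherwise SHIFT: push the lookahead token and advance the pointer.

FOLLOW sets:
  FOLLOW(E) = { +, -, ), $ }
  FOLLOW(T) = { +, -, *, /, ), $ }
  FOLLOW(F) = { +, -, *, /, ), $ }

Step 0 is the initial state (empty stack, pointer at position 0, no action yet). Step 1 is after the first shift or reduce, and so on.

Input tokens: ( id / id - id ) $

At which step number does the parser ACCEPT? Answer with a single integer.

Answer: 19

Derivation:
Step 1: shift (. Stack=[(] ptr=1 lookahead=id remaining=[id / id - id ) $]
Step 2: shift id. Stack=[( id] ptr=2 lookahead=/ remaining=[/ id - id ) $]
Step 3: reduce F->id. Stack=[( F] ptr=2 lookahead=/ remaining=[/ id - id ) $]
Step 4: reduce T->F. Stack=[( T] ptr=2 lookahead=/ remaining=[/ id - id ) $]
Step 5: shift /. Stack=[( T /] ptr=3 lookahead=id remaining=[id - id ) $]
Step 6: shift id. Stack=[( T / id] ptr=4 lookahead=- remaining=[- id ) $]
Step 7: reduce F->id. Stack=[( T / F] ptr=4 lookahead=- remaining=[- id ) $]
Step 8: reduce T->T / F. Stack=[( T] ptr=4 lookahead=- remaining=[- id ) $]
Step 9: reduce E->T. Stack=[( E] ptr=4 lookahead=- remaining=[- id ) $]
Step 10: shift -. Stack=[( E -] ptr=5 lookahead=id remaining=[id ) $]
Step 11: shift id. Stack=[( E - id] ptr=6 lookahead=) remaining=[) $]
Step 12: reduce F->id. Stack=[( E - F] ptr=6 lookahead=) remaining=[) $]
Step 13: reduce T->F. Stack=[( E - T] ptr=6 lookahead=) remaining=[) $]
Step 14: reduce E->E - T. Stack=[( E] ptr=6 lookahead=) remaining=[) $]
Step 15: shift ). Stack=[( E )] ptr=7 lookahead=$ remaining=[$]
Step 16: reduce F->( E ). Stack=[F] ptr=7 lookahead=$ remaining=[$]
Step 17: reduce T->F. Stack=[T] ptr=7 lookahead=$ remaining=[$]
Step 18: reduce E->T. Stack=[E] ptr=7 lookahead=$ remaining=[$]
Step 19: accept. Stack=[E] ptr=7 lookahead=$ remaining=[$]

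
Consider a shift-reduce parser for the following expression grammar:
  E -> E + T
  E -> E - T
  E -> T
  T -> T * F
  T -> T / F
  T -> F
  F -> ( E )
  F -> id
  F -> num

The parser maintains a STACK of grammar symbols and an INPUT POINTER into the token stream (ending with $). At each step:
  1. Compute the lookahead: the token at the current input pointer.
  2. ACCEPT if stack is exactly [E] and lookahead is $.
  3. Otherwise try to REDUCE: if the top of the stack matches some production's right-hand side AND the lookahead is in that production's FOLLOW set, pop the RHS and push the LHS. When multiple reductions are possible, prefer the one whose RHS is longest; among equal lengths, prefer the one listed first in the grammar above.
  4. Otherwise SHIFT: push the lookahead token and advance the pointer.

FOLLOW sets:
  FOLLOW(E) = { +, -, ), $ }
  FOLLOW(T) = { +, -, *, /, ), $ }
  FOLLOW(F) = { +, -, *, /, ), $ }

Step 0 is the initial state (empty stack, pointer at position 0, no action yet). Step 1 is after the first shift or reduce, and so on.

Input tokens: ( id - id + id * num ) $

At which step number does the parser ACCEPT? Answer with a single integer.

Answer: 24

Derivation:
Step 1: shift (. Stack=[(] ptr=1 lookahead=id remaining=[id - id + id * num ) $]
Step 2: shift id. Stack=[( id] ptr=2 lookahead=- remaining=[- id + id * num ) $]
Step 3: reduce F->id. Stack=[( F] ptr=2 lookahead=- remaining=[- id + id * num ) $]
Step 4: reduce T->F. Stack=[( T] ptr=2 lookahead=- remaining=[- id + id * num ) $]
Step 5: reduce E->T. Stack=[( E] ptr=2 lookahead=- remaining=[- id + id * num ) $]
Step 6: shift -. Stack=[( E -] ptr=3 lookahead=id remaining=[id + id * num ) $]
Step 7: shift id. Stack=[( E - id] ptr=4 lookahead=+ remaining=[+ id * num ) $]
Step 8: reduce F->id. Stack=[( E - F] ptr=4 lookahead=+ remaining=[+ id * num ) $]
Step 9: reduce T->F. Stack=[( E - T] ptr=4 lookahead=+ remaining=[+ id * num ) $]
Step 10: reduce E->E - T. Stack=[( E] ptr=4 lookahead=+ remaining=[+ id * num ) $]
Step 11: shift +. Stack=[( E +] ptr=5 lookahead=id remaining=[id * num ) $]
Step 12: shift id. Stack=[( E + id] ptr=6 lookahead=* remaining=[* num ) $]
Step 13: reduce F->id. Stack=[( E + F] ptr=6 lookahead=* remaining=[* num ) $]
Step 14: reduce T->F. Stack=[( E + T] ptr=6 lookahead=* remaining=[* num ) $]
Step 15: shift *. Stack=[( E + T *] ptr=7 lookahead=num remaining=[num ) $]
Step 16: shift num. Stack=[( E + T * num] ptr=8 lookahead=) remaining=[) $]
Step 17: reduce F->num. Stack=[( E + T * F] ptr=8 lookahead=) remaining=[) $]
Step 18: reduce T->T * F. Stack=[( E + T] ptr=8 lookahead=) remaining=[) $]
Step 19: reduce E->E + T. Stack=[( E] ptr=8 lookahead=) remaining=[) $]
Step 20: shift ). Stack=[( E )] ptr=9 lookahead=$ remaining=[$]
Step 21: reduce F->( E ). Stack=[F] ptr=9 lookahead=$ remaining=[$]
Step 22: reduce T->F. Stack=[T] ptr=9 lookahead=$ remaining=[$]
Step 23: reduce E->T. Stack=[E] ptr=9 lookahead=$ remaining=[$]
Step 24: accept. Stack=[E] ptr=9 lookahead=$ remaining=[$]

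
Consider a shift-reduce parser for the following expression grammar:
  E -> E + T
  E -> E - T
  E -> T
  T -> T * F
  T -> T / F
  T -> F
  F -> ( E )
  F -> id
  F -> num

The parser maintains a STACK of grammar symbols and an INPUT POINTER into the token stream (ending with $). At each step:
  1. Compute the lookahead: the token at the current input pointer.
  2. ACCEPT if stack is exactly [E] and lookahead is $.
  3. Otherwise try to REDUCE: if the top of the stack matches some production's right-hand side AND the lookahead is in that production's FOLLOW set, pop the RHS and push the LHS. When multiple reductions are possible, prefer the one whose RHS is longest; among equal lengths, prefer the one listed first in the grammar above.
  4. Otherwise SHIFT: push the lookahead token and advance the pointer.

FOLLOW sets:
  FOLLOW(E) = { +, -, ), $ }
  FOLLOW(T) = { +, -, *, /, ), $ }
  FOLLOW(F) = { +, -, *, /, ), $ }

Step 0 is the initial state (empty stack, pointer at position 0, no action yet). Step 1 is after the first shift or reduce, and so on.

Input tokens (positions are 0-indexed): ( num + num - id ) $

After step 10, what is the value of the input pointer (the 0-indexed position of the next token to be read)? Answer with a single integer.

Step 1: shift (. Stack=[(] ptr=1 lookahead=num remaining=[num + num - id ) $]
Step 2: shift num. Stack=[( num] ptr=2 lookahead=+ remaining=[+ num - id ) $]
Step 3: reduce F->num. Stack=[( F] ptr=2 lookahead=+ remaining=[+ num - id ) $]
Step 4: reduce T->F. Stack=[( T] ptr=2 lookahead=+ remaining=[+ num - id ) $]
Step 5: reduce E->T. Stack=[( E] ptr=2 lookahead=+ remaining=[+ num - id ) $]
Step 6: shift +. Stack=[( E +] ptr=3 lookahead=num remaining=[num - id ) $]
Step 7: shift num. Stack=[( E + num] ptr=4 lookahead=- remaining=[- id ) $]
Step 8: reduce F->num. Stack=[( E + F] ptr=4 lookahead=- remaining=[- id ) $]
Step 9: reduce T->F. Stack=[( E + T] ptr=4 lookahead=- remaining=[- id ) $]
Step 10: reduce E->E + T. Stack=[( E] ptr=4 lookahead=- remaining=[- id ) $]

Answer: 4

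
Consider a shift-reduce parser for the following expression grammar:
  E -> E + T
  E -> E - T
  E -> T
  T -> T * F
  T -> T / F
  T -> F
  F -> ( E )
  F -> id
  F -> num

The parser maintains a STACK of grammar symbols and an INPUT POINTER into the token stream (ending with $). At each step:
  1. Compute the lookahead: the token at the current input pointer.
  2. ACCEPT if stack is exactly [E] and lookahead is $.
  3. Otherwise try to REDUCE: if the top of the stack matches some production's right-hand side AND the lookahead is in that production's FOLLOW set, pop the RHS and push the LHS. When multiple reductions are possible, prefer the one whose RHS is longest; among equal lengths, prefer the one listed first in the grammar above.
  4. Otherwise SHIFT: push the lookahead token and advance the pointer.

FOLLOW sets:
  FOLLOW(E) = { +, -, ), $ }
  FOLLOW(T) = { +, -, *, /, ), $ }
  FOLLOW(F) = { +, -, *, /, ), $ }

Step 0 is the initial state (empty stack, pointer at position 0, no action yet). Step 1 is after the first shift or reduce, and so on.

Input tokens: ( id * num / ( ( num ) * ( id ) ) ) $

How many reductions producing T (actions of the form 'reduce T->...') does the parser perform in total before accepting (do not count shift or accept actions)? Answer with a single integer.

Answer: 8

Derivation:
Step 1: shift (. Stack=[(] ptr=1 lookahead=id remaining=[id * num / ( ( num ) * ( id ) ) ) $]
Step 2: shift id. Stack=[( id] ptr=2 lookahead=* remaining=[* num / ( ( num ) * ( id ) ) ) $]
Step 3: reduce F->id. Stack=[( F] ptr=2 lookahead=* remaining=[* num / ( ( num ) * ( id ) ) ) $]
Step 4: reduce T->F. Stack=[( T] ptr=2 lookahead=* remaining=[* num / ( ( num ) * ( id ) ) ) $]
Step 5: shift *. Stack=[( T *] ptr=3 lookahead=num remaining=[num / ( ( num ) * ( id ) ) ) $]
Step 6: shift num. Stack=[( T * num] ptr=4 lookahead=/ remaining=[/ ( ( num ) * ( id ) ) ) $]
Step 7: reduce F->num. Stack=[( T * F] ptr=4 lookahead=/ remaining=[/ ( ( num ) * ( id ) ) ) $]
Step 8: reduce T->T * F. Stack=[( T] ptr=4 lookahead=/ remaining=[/ ( ( num ) * ( id ) ) ) $]
Step 9: shift /. Stack=[( T /] ptr=5 lookahead=( remaining=[( ( num ) * ( id ) ) ) $]
Step 10: shift (. Stack=[( T / (] ptr=6 lookahead=( remaining=[( num ) * ( id ) ) ) $]
Step 11: shift (. Stack=[( T / ( (] ptr=7 lookahead=num remaining=[num ) * ( id ) ) ) $]
Step 12: shift num. Stack=[( T / ( ( num] ptr=8 lookahead=) remaining=[) * ( id ) ) ) $]
Step 13: reduce F->num. Stack=[( T / ( ( F] ptr=8 lookahead=) remaining=[) * ( id ) ) ) $]
Step 14: reduce T->F. Stack=[( T / ( ( T] ptr=8 lookahead=) remaining=[) * ( id ) ) ) $]
Step 15: reduce E->T. Stack=[( T / ( ( E] ptr=8 lookahead=) remaining=[) * ( id ) ) ) $]
Step 16: shift ). Stack=[( T / ( ( E )] ptr=9 lookahead=* remaining=[* ( id ) ) ) $]
Step 17: reduce F->( E ). Stack=[( T / ( F] ptr=9 lookahead=* remaining=[* ( id ) ) ) $]
Step 18: reduce T->F. Stack=[( T / ( T] ptr=9 lookahead=* remaining=[* ( id ) ) ) $]
Step 19: shift *. Stack=[( T / ( T *] ptr=10 lookahead=( remaining=[( id ) ) ) $]
Step 20: shift (. Stack=[( T / ( T * (] ptr=11 lookahead=id remaining=[id ) ) ) $]
Step 21: shift id. Stack=[( T / ( T * ( id] ptr=12 lookahead=) remaining=[) ) ) $]
Step 22: reduce F->id. Stack=[( T / ( T * ( F] ptr=12 lookahead=) remaining=[) ) ) $]
Step 23: reduce T->F. Stack=[( T / ( T * ( T] ptr=12 lookahead=) remaining=[) ) ) $]
Step 24: reduce E->T. Stack=[( T / ( T * ( E] ptr=12 lookahead=) remaining=[) ) ) $]
Step 25: shift ). Stack=[( T / ( T * ( E )] ptr=13 lookahead=) remaining=[) ) $]
Step 26: reduce F->( E ). Stack=[( T / ( T * F] ptr=13 lookahead=) remaining=[) ) $]
Step 27: reduce T->T * F. Stack=[( T / ( T] ptr=13 lookahead=) remaining=[) ) $]
Step 28: reduce E->T. Stack=[( T / ( E] ptr=13 lookahead=) remaining=[) ) $]
Step 29: shift ). Stack=[( T / ( E )] ptr=14 lookahead=) remaining=[) $]
Step 30: reduce F->( E ). Stack=[( T / F] ptr=14 lookahead=) remaining=[) $]
Step 31: reduce T->T / F. Stack=[( T] ptr=14 lookahead=) remaining=[) $]
Step 32: reduce E->T. Stack=[( E] ptr=14 lookahead=) remaining=[) $]
Step 33: shift ). Stack=[( E )] ptr=15 lookahead=$ remaining=[$]
Step 34: reduce F->( E ). Stack=[F] ptr=15 lookahead=$ remaining=[$]
Step 35: reduce T->F. Stack=[T] ptr=15 lookahead=$ remaining=[$]
Step 36: reduce E->T. Stack=[E] ptr=15 lookahead=$ remaining=[$]
Step 37: accept. Stack=[E] ptr=15 lookahead=$ remaining=[$]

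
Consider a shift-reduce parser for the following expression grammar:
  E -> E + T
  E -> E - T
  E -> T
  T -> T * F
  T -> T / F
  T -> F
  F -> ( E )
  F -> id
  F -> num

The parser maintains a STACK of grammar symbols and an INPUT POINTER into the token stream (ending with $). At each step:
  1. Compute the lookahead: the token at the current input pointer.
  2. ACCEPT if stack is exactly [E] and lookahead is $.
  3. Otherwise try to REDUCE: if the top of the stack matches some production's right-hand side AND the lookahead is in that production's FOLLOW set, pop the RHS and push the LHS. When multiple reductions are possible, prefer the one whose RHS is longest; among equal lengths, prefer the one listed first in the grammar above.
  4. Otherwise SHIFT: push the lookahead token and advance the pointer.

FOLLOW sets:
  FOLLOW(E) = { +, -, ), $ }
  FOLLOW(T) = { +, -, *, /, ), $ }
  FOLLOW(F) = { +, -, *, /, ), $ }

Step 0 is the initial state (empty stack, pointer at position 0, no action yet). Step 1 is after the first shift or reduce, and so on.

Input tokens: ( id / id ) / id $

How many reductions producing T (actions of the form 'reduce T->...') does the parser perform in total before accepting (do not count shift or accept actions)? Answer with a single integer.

Step 1: shift (. Stack=[(] ptr=1 lookahead=id remaining=[id / id ) / id $]
Step 2: shift id. Stack=[( id] ptr=2 lookahead=/ remaining=[/ id ) / id $]
Step 3: reduce F->id. Stack=[( F] ptr=2 lookahead=/ remaining=[/ id ) / id $]
Step 4: reduce T->F. Stack=[( T] ptr=2 lookahead=/ remaining=[/ id ) / id $]
Step 5: shift /. Stack=[( T /] ptr=3 lookahead=id remaining=[id ) / id $]
Step 6: shift id. Stack=[( T / id] ptr=4 lookahead=) remaining=[) / id $]
Step 7: reduce F->id. Stack=[( T / F] ptr=4 lookahead=) remaining=[) / id $]
Step 8: reduce T->T / F. Stack=[( T] ptr=4 lookahead=) remaining=[) / id $]
Step 9: reduce E->T. Stack=[( E] ptr=4 lookahead=) remaining=[) / id $]
Step 10: shift ). Stack=[( E )] ptr=5 lookahead=/ remaining=[/ id $]
Step 11: reduce F->( E ). Stack=[F] ptr=5 lookahead=/ remaining=[/ id $]
Step 12: reduce T->F. Stack=[T] ptr=5 lookahead=/ remaining=[/ id $]
Step 13: shift /. Stack=[T /] ptr=6 lookahead=id remaining=[id $]
Step 14: shift id. Stack=[T / id] ptr=7 lookahead=$ remaining=[$]
Step 15: reduce F->id. Stack=[T / F] ptr=7 lookahead=$ remaining=[$]
Step 16: reduce T->T / F. Stack=[T] ptr=7 lookahead=$ remaining=[$]
Step 17: reduce E->T. Stack=[E] ptr=7 lookahead=$ remaining=[$]
Step 18: accept. Stack=[E] ptr=7 lookahead=$ remaining=[$]

Answer: 4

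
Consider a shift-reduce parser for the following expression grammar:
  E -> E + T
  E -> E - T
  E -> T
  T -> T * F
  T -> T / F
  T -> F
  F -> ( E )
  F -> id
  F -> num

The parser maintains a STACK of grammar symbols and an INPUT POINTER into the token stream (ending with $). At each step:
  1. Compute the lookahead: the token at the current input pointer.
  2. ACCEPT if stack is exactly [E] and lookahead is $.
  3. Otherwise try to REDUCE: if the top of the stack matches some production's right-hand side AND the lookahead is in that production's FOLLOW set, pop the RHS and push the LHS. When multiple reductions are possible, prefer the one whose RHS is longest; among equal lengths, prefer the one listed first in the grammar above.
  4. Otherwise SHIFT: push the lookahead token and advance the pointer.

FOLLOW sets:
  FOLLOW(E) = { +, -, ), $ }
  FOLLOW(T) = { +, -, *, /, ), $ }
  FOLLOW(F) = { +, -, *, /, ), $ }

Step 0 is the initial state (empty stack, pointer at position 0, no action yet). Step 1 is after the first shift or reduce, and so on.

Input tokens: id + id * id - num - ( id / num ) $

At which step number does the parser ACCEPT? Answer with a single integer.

Answer: 33

Derivation:
Step 1: shift id. Stack=[id] ptr=1 lookahead=+ remaining=[+ id * id - num - ( id / num ) $]
Step 2: reduce F->id. Stack=[F] ptr=1 lookahead=+ remaining=[+ id * id - num - ( id / num ) $]
Step 3: reduce T->F. Stack=[T] ptr=1 lookahead=+ remaining=[+ id * id - num - ( id / num ) $]
Step 4: reduce E->T. Stack=[E] ptr=1 lookahead=+ remaining=[+ id * id - num - ( id / num ) $]
Step 5: shift +. Stack=[E +] ptr=2 lookahead=id remaining=[id * id - num - ( id / num ) $]
Step 6: shift id. Stack=[E + id] ptr=3 lookahead=* remaining=[* id - num - ( id / num ) $]
Step 7: reduce F->id. Stack=[E + F] ptr=3 lookahead=* remaining=[* id - num - ( id / num ) $]
Step 8: reduce T->F. Stack=[E + T] ptr=3 lookahead=* remaining=[* id - num - ( id / num ) $]
Step 9: shift *. Stack=[E + T *] ptr=4 lookahead=id remaining=[id - num - ( id / num ) $]
Step 10: shift id. Stack=[E + T * id] ptr=5 lookahead=- remaining=[- num - ( id / num ) $]
Step 11: reduce F->id. Stack=[E + T * F] ptr=5 lookahead=- remaining=[- num - ( id / num ) $]
Step 12: reduce T->T * F. Stack=[E + T] ptr=5 lookahead=- remaining=[- num - ( id / num ) $]
Step 13: reduce E->E + T. Stack=[E] ptr=5 lookahead=- remaining=[- num - ( id / num ) $]
Step 14: shift -. Stack=[E -] ptr=6 lookahead=num remaining=[num - ( id / num ) $]
Step 15: shift num. Stack=[E - num] ptr=7 lookahead=- remaining=[- ( id / num ) $]
Step 16: reduce F->num. Stack=[E - F] ptr=7 lookahead=- remaining=[- ( id / num ) $]
Step 17: reduce T->F. Stack=[E - T] ptr=7 lookahead=- remaining=[- ( id / num ) $]
Step 18: reduce E->E - T. Stack=[E] ptr=7 lookahead=- remaining=[- ( id / num ) $]
Step 19: shift -. Stack=[E -] ptr=8 lookahead=( remaining=[( id / num ) $]
Step 20: shift (. Stack=[E - (] ptr=9 lookahead=id remaining=[id / num ) $]
Step 21: shift id. Stack=[E - ( id] ptr=10 lookahead=/ remaining=[/ num ) $]
Step 22: reduce F->id. Stack=[E - ( F] ptr=10 lookahead=/ remaining=[/ num ) $]
Step 23: reduce T->F. Stack=[E - ( T] ptr=10 lookahead=/ remaining=[/ num ) $]
Step 24: shift /. Stack=[E - ( T /] ptr=11 lookahead=num remaining=[num ) $]
Step 25: shift num. Stack=[E - ( T / num] ptr=12 lookahead=) remaining=[) $]
Step 26: reduce F->num. Stack=[E - ( T / F] ptr=12 lookahead=) remaining=[) $]
Step 27: reduce T->T / F. Stack=[E - ( T] ptr=12 lookahead=) remaining=[) $]
Step 28: reduce E->T. Stack=[E - ( E] ptr=12 lookahead=) remaining=[) $]
Step 29: shift ). Stack=[E - ( E )] ptr=13 lookahead=$ remaining=[$]
Step 30: reduce F->( E ). Stack=[E - F] ptr=13 lookahead=$ remaining=[$]
Step 31: reduce T->F. Stack=[E - T] ptr=13 lookahead=$ remaining=[$]
Step 32: reduce E->E - T. Stack=[E] ptr=13 lookahead=$ remaining=[$]
Step 33: accept. Stack=[E] ptr=13 lookahead=$ remaining=[$]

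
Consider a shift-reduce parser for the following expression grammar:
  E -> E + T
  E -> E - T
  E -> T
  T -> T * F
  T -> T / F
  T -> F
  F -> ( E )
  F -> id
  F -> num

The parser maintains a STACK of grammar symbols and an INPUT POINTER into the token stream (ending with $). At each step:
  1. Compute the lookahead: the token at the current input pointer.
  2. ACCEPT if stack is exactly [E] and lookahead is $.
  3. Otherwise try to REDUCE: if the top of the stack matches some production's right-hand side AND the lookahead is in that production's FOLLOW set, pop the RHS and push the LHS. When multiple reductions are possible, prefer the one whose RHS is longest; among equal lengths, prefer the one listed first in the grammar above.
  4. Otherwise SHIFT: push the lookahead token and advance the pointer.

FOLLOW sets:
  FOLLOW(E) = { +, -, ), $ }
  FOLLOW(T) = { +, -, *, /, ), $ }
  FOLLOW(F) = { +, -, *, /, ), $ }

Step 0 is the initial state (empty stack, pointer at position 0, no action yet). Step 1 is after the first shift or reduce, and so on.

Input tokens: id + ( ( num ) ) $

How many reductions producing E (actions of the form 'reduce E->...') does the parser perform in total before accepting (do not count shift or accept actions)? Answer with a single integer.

Answer: 4

Derivation:
Step 1: shift id. Stack=[id] ptr=1 lookahead=+ remaining=[+ ( ( num ) ) $]
Step 2: reduce F->id. Stack=[F] ptr=1 lookahead=+ remaining=[+ ( ( num ) ) $]
Step 3: reduce T->F. Stack=[T] ptr=1 lookahead=+ remaining=[+ ( ( num ) ) $]
Step 4: reduce E->T. Stack=[E] ptr=1 lookahead=+ remaining=[+ ( ( num ) ) $]
Step 5: shift +. Stack=[E +] ptr=2 lookahead=( remaining=[( ( num ) ) $]
Step 6: shift (. Stack=[E + (] ptr=3 lookahead=( remaining=[( num ) ) $]
Step 7: shift (. Stack=[E + ( (] ptr=4 lookahead=num remaining=[num ) ) $]
Step 8: shift num. Stack=[E + ( ( num] ptr=5 lookahead=) remaining=[) ) $]
Step 9: reduce F->num. Stack=[E + ( ( F] ptr=5 lookahead=) remaining=[) ) $]
Step 10: reduce T->F. Stack=[E + ( ( T] ptr=5 lookahead=) remaining=[) ) $]
Step 11: reduce E->T. Stack=[E + ( ( E] ptr=5 lookahead=) remaining=[) ) $]
Step 12: shift ). Stack=[E + ( ( E )] ptr=6 lookahead=) remaining=[) $]
Step 13: reduce F->( E ). Stack=[E + ( F] ptr=6 lookahead=) remaining=[) $]
Step 14: reduce T->F. Stack=[E + ( T] ptr=6 lookahead=) remaining=[) $]
Step 15: reduce E->T. Stack=[E + ( E] ptr=6 lookahead=) remaining=[) $]
Step 16: shift ). Stack=[E + ( E )] ptr=7 lookahead=$ remaining=[$]
Step 17: reduce F->( E ). Stack=[E + F] ptr=7 lookahead=$ remaining=[$]
Step 18: reduce T->F. Stack=[E + T] ptr=7 lookahead=$ remaining=[$]
Step 19: reduce E->E + T. Stack=[E] ptr=7 lookahead=$ remaining=[$]
Step 20: accept. Stack=[E] ptr=7 lookahead=$ remaining=[$]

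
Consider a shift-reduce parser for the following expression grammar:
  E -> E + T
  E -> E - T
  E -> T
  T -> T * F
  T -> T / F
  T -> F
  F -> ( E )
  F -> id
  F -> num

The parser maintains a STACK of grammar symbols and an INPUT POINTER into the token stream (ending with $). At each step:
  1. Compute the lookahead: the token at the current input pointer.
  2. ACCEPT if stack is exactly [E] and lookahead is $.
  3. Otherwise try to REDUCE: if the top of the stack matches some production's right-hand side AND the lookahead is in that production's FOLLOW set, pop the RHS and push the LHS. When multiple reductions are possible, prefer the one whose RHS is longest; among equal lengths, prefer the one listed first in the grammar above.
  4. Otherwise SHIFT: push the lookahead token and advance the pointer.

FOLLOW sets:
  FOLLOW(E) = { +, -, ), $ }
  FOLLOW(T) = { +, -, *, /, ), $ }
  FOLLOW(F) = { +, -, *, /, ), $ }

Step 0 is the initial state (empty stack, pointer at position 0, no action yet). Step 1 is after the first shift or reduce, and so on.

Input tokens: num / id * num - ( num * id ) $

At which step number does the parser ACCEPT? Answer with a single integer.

Step 1: shift num. Stack=[num] ptr=1 lookahead=/ remaining=[/ id * num - ( num * id ) $]
Step 2: reduce F->num. Stack=[F] ptr=1 lookahead=/ remaining=[/ id * num - ( num * id ) $]
Step 3: reduce T->F. Stack=[T] ptr=1 lookahead=/ remaining=[/ id * num - ( num * id ) $]
Step 4: shift /. Stack=[T /] ptr=2 lookahead=id remaining=[id * num - ( num * id ) $]
Step 5: shift id. Stack=[T / id] ptr=3 lookahead=* remaining=[* num - ( num * id ) $]
Step 6: reduce F->id. Stack=[T / F] ptr=3 lookahead=* remaining=[* num - ( num * id ) $]
Step 7: reduce T->T / F. Stack=[T] ptr=3 lookahead=* remaining=[* num - ( num * id ) $]
Step 8: shift *. Stack=[T *] ptr=4 lookahead=num remaining=[num - ( num * id ) $]
Step 9: shift num. Stack=[T * num] ptr=5 lookahead=- remaining=[- ( num * id ) $]
Step 10: reduce F->num. Stack=[T * F] ptr=5 lookahead=- remaining=[- ( num * id ) $]
Step 11: reduce T->T * F. Stack=[T] ptr=5 lookahead=- remaining=[- ( num * id ) $]
Step 12: reduce E->T. Stack=[E] ptr=5 lookahead=- remaining=[- ( num * id ) $]
Step 13: shift -. Stack=[E -] ptr=6 lookahead=( remaining=[( num * id ) $]
Step 14: shift (. Stack=[E - (] ptr=7 lookahead=num remaining=[num * id ) $]
Step 15: shift num. Stack=[E - ( num] ptr=8 lookahead=* remaining=[* id ) $]
Step 16: reduce F->num. Stack=[E - ( F] ptr=8 lookahead=* remaining=[* id ) $]
Step 17: reduce T->F. Stack=[E - ( T] ptr=8 lookahead=* remaining=[* id ) $]
Step 18: shift *. Stack=[E - ( T *] ptr=9 lookahead=id remaining=[id ) $]
Step 19: shift id. Stack=[E - ( T * id] ptr=10 lookahead=) remaining=[) $]
Step 20: reduce F->id. Stack=[E - ( T * F] ptr=10 lookahead=) remaining=[) $]
Step 21: reduce T->T * F. Stack=[E - ( T] ptr=10 lookahead=) remaining=[) $]
Step 22: reduce E->T. Stack=[E - ( E] ptr=10 lookahead=) remaining=[) $]
Step 23: shift ). Stack=[E - ( E )] ptr=11 lookahead=$ remaining=[$]
Step 24: reduce F->( E ). Stack=[E - F] ptr=11 lookahead=$ remaining=[$]
Step 25: reduce T->F. Stack=[E - T] ptr=11 lookahead=$ remaining=[$]
Step 26: reduce E->E - T. Stack=[E] ptr=11 lookahead=$ remaining=[$]
Step 27: accept. Stack=[E] ptr=11 lookahead=$ remaining=[$]

Answer: 27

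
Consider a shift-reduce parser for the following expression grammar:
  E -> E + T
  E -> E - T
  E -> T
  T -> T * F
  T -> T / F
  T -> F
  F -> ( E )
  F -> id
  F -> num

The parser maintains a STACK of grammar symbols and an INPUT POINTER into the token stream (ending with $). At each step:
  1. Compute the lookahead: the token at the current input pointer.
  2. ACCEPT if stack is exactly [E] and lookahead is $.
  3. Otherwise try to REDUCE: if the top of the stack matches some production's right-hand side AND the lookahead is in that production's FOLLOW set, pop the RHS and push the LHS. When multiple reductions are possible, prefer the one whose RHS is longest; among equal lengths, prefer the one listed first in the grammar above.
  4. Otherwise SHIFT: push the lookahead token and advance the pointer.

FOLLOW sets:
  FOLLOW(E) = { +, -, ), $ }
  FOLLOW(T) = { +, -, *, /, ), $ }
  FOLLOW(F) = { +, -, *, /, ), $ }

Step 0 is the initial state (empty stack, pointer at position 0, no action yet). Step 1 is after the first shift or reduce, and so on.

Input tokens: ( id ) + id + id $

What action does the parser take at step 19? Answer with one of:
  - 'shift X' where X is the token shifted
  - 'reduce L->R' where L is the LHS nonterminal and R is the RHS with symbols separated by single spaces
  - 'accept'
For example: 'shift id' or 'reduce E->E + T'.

Answer: reduce E->E + T

Derivation:
Step 1: shift (. Stack=[(] ptr=1 lookahead=id remaining=[id ) + id + id $]
Step 2: shift id. Stack=[( id] ptr=2 lookahead=) remaining=[) + id + id $]
Step 3: reduce F->id. Stack=[( F] ptr=2 lookahead=) remaining=[) + id + id $]
Step 4: reduce T->F. Stack=[( T] ptr=2 lookahead=) remaining=[) + id + id $]
Step 5: reduce E->T. Stack=[( E] ptr=2 lookahead=) remaining=[) + id + id $]
Step 6: shift ). Stack=[( E )] ptr=3 lookahead=+ remaining=[+ id + id $]
Step 7: reduce F->( E ). Stack=[F] ptr=3 lookahead=+ remaining=[+ id + id $]
Step 8: reduce T->F. Stack=[T] ptr=3 lookahead=+ remaining=[+ id + id $]
Step 9: reduce E->T. Stack=[E] ptr=3 lookahead=+ remaining=[+ id + id $]
Step 10: shift +. Stack=[E +] ptr=4 lookahead=id remaining=[id + id $]
Step 11: shift id. Stack=[E + id] ptr=5 lookahead=+ remaining=[+ id $]
Step 12: reduce F->id. Stack=[E + F] ptr=5 lookahead=+ remaining=[+ id $]
Step 13: reduce T->F. Stack=[E + T] ptr=5 lookahead=+ remaining=[+ id $]
Step 14: reduce E->E + T. Stack=[E] ptr=5 lookahead=+ remaining=[+ id $]
Step 15: shift +. Stack=[E +] ptr=6 lookahead=id remaining=[id $]
Step 16: shift id. Stack=[E + id] ptr=7 lookahead=$ remaining=[$]
Step 17: reduce F->id. Stack=[E + F] ptr=7 lookahead=$ remaining=[$]
Step 18: reduce T->F. Stack=[E + T] ptr=7 lookahead=$ remaining=[$]
Step 19: reduce E->E + T. Stack=[E] ptr=7 lookahead=$ remaining=[$]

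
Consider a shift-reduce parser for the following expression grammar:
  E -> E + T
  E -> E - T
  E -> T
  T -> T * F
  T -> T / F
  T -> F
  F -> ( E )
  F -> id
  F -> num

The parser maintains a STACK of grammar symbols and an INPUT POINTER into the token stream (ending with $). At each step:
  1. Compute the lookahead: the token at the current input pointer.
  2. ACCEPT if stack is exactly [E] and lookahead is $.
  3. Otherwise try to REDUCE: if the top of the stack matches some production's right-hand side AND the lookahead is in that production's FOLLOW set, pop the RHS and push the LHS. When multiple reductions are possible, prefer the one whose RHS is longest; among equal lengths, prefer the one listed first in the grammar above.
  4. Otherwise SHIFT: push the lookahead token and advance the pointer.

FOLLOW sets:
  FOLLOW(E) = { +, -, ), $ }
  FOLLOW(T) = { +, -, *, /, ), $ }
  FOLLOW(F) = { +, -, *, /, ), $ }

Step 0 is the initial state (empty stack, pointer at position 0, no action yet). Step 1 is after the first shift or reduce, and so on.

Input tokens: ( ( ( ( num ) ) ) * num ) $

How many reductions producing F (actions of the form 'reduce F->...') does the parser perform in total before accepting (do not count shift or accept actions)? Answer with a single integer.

Step 1: shift (. Stack=[(] ptr=1 lookahead=( remaining=[( ( ( num ) ) ) * num ) $]
Step 2: shift (. Stack=[( (] ptr=2 lookahead=( remaining=[( ( num ) ) ) * num ) $]
Step 3: shift (. Stack=[( ( (] ptr=3 lookahead=( remaining=[( num ) ) ) * num ) $]
Step 4: shift (. Stack=[( ( ( (] ptr=4 lookahead=num remaining=[num ) ) ) * num ) $]
Step 5: shift num. Stack=[( ( ( ( num] ptr=5 lookahead=) remaining=[) ) ) * num ) $]
Step 6: reduce F->num. Stack=[( ( ( ( F] ptr=5 lookahead=) remaining=[) ) ) * num ) $]
Step 7: reduce T->F. Stack=[( ( ( ( T] ptr=5 lookahead=) remaining=[) ) ) * num ) $]
Step 8: reduce E->T. Stack=[( ( ( ( E] ptr=5 lookahead=) remaining=[) ) ) * num ) $]
Step 9: shift ). Stack=[( ( ( ( E )] ptr=6 lookahead=) remaining=[) ) * num ) $]
Step 10: reduce F->( E ). Stack=[( ( ( F] ptr=6 lookahead=) remaining=[) ) * num ) $]
Step 11: reduce T->F. Stack=[( ( ( T] ptr=6 lookahead=) remaining=[) ) * num ) $]
Step 12: reduce E->T. Stack=[( ( ( E] ptr=6 lookahead=) remaining=[) ) * num ) $]
Step 13: shift ). Stack=[( ( ( E )] ptr=7 lookahead=) remaining=[) * num ) $]
Step 14: reduce F->( E ). Stack=[( ( F] ptr=7 lookahead=) remaining=[) * num ) $]
Step 15: reduce T->F. Stack=[( ( T] ptr=7 lookahead=) remaining=[) * num ) $]
Step 16: reduce E->T. Stack=[( ( E] ptr=7 lookahead=) remaining=[) * num ) $]
Step 17: shift ). Stack=[( ( E )] ptr=8 lookahead=* remaining=[* num ) $]
Step 18: reduce F->( E ). Stack=[( F] ptr=8 lookahead=* remaining=[* num ) $]
Step 19: reduce T->F. Stack=[( T] ptr=8 lookahead=* remaining=[* num ) $]
Step 20: shift *. Stack=[( T *] ptr=9 lookahead=num remaining=[num ) $]
Step 21: shift num. Stack=[( T * num] ptr=10 lookahead=) remaining=[) $]
Step 22: reduce F->num. Stack=[( T * F] ptr=10 lookahead=) remaining=[) $]
Step 23: reduce T->T * F. Stack=[( T] ptr=10 lookahead=) remaining=[) $]
Step 24: reduce E->T. Stack=[( E] ptr=10 lookahead=) remaining=[) $]
Step 25: shift ). Stack=[( E )] ptr=11 lookahead=$ remaining=[$]
Step 26: reduce F->( E ). Stack=[F] ptr=11 lookahead=$ remaining=[$]
Step 27: reduce T->F. Stack=[T] ptr=11 lookahead=$ remaining=[$]
Step 28: reduce E->T. Stack=[E] ptr=11 lookahead=$ remaining=[$]
Step 29: accept. Stack=[E] ptr=11 lookahead=$ remaining=[$]

Answer: 6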